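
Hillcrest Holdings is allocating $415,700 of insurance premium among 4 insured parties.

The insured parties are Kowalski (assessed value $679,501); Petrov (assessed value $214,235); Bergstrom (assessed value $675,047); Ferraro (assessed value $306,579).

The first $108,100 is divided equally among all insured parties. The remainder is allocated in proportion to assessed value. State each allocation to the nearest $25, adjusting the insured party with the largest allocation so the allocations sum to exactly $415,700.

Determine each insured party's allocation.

Kowalski: $138,475 | Petrov: $62,175 | Bergstrom: $137,750 | Ferraro: $77,300

First tranche $108,100 split equally: $27,025 each.
Remainder $307,600 by assessed value (total 1,875,362): Kowalski 111,452.89 → $111,450; Petrov 35,139.18 → $35,150; Bergstrom 110,722.33 → $110,725; Ferraro 50,285.60 → $50,275.
Totals: Kowalski $27,025 + $111,450 = $138,475; Petrov $27,025 + $35,150 = $62,175; Bergstrom $27,025 + $110,725 = $137,750; Ferraro $27,025 + $50,275 = $77,300.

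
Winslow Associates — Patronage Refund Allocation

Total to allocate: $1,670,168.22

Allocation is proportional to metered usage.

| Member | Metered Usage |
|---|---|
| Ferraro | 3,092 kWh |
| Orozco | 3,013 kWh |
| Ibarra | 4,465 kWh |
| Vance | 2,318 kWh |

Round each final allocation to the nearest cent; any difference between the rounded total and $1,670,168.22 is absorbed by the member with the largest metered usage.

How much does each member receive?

Ferraro: $400,695.23; Orozco: $390,457.55; Ibarra: $578,623.61; Vance: $300,391.83

Combined metered usage = 3,092 + 3,013 + 4,465 + 2,318 = 12,888.
Proportional shares: Ferraro 400,695.2309; Orozco 390,457.5455; Ibarra 578,623.6113; Vance 300,391.8322.
At nearest cent: Ferraro $400,695.23; Orozco $390,457.55; Ibarra $578,623.61; Vance $300,391.83. Sum = $1,670,168.22.
Rounded total matches; no reconciliation needed.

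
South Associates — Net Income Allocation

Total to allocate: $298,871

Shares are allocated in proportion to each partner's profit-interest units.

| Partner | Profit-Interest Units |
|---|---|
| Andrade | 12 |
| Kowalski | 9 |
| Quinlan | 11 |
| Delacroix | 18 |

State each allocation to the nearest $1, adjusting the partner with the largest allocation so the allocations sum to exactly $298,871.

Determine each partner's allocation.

Sum of profit-interest units: 50.
Proportional shares: Andrade 12/50 × $298,871 = 71,729.04; Kowalski 9/50 × $298,871 = 53,796.78; Quinlan 11/50 × $298,871 = 65,751.62; Delacroix 18/50 × $298,871 = 107,593.56.
After rounding ($1): Andrade $71,729; Kowalski $53,797; Quinlan $65,752; Delacroix $107,594. Sum = $298,872.
Difference $298,871 − $298,872 = −$1 applied to largest allocation (Delacroix): Delacroix becomes $107,593.

Andrade: $71,729 | Kowalski: $53,797 | Quinlan: $65,752 | Delacroix: $107,593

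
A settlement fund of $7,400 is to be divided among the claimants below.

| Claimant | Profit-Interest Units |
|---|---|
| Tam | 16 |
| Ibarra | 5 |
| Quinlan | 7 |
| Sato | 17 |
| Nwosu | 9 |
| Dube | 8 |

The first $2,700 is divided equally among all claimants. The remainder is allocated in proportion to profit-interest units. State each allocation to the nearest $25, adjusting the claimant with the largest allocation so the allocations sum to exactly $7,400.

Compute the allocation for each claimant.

Equal tier: $2,700 ÷ 6 = $450 apiece.
Remainder $4,700 by profit-interest units (total 62): Tam 1,212.90 → $1,225; Ibarra 379.03 → $375; Quinlan 530.65 → $525; Sato 1,288.71 → $1,300; Nwosu 682.26 → $675; Dube 606.45 → $600.
Totals: Tam $450 + $1,225 = $1,675; Ibarra $450 + $375 = $825; Quinlan $450 + $525 = $975; Sato $450 + $1,300 = $1,750; Nwosu $450 + $675 = $1,125; Dube $450 + $600 = $1,050.

Tam: $1,675; Ibarra: $825; Quinlan: $975; Sato: $1,750; Nwosu: $1,125; Dube: $1,050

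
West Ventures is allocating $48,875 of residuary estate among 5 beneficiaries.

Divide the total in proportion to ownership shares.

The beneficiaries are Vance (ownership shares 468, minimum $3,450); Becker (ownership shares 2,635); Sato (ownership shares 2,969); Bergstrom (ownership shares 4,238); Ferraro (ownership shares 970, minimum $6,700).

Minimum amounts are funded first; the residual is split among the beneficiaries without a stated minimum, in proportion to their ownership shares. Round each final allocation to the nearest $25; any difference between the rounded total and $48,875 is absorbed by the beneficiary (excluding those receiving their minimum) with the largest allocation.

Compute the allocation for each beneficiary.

Guaranteed amounts: Vance $3,450; Ferraro $6,700. Residual $38,725.
Residual split over remaining ownership shares 9,842: Becker 10,367.85 → $10,375; Sato 11,682.03 → $11,675; Bergstrom 16,675.12 → $16,675.

Vance: $3,450 | Becker: $10,375 | Sato: $11,675 | Bergstrom: $16,675 | Ferraro: $6,700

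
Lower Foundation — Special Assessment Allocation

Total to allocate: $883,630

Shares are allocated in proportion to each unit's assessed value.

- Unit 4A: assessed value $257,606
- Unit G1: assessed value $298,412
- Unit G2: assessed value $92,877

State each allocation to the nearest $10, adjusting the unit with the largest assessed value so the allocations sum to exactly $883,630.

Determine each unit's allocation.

Unit 4A: $350,790 · Unit G1: $406,370 · Unit G2: $126,470

Total assessed value = 648,895.
Unrounded shares: Unit 4A 257,606/648,895 × $883,630 = 350,793.87; Unit G1 298,412/648,895 × $883,630 = 406,361.27; Unit G2 92,877/648,895 × $883,630 = 126,474.86.
Rounded to nearest $10: Unit 4A $350,790; Unit G1 $406,360; Unit G2 $126,470. Sum = $883,620.
Difference $883,630 − $883,620 = +$10 applied to largest assessed value (Unit G1): Unit G1 becomes $406,370.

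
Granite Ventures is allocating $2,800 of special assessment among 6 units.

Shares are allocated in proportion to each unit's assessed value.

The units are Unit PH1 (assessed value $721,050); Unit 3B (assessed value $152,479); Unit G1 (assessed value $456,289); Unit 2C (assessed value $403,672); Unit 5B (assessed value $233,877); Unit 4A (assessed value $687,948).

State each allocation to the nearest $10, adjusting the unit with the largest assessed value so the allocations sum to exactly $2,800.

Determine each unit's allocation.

Unit PH1: $750 · Unit 3B: $160 · Unit G1: $480 · Unit 2C: $430 · Unit 5B: $250 · Unit 4A: $730

Assessed value total: 2,655,315.
Proportional shares: Unit PH1 721,050/2,655,315 × $2,800 = 760.34; Unit 3B 152,479/2,655,315 × $2,800 = 160.79; Unit G1 456,289/2,655,315 × $2,800 = 481.15; Unit 2C 403,672/2,655,315 × $2,800 = 425.67; Unit 5B 233,877/2,655,315 × $2,800 = 246.62; Unit 4A 687,948/2,655,315 × $2,800 = 725.43.
At nearest $10: Unit PH1 $760; Unit 3B $160; Unit G1 $480; Unit 2C $430; Unit 5B $250; Unit 4A $730. Sum = $2,810.
Difference $2,800 − $2,810 = −$10 applied to largest assessed value (Unit PH1): Unit PH1 becomes $750.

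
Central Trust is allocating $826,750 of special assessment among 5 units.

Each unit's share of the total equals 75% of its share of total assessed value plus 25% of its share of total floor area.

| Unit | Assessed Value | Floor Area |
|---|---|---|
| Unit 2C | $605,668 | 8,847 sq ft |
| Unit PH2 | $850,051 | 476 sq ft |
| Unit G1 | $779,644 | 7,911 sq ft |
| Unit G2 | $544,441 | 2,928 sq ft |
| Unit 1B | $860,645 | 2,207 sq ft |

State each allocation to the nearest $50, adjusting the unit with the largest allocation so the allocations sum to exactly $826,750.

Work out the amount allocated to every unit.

Totals — assessed value 3,640,449, floor area 22,369.
Blended shares (75% assessed value + 25% floor area): Unit 2C 0.2237; Unit PH2 0.1804; Unit G1 0.2490; Unit G2 0.1449; Unit 1B 0.2020.
Pro-rata amounts: Unit 2C 184,906.37; Unit PH2 149,183.84; Unit G1 205,890.42; Unit G2 119,786.82; Unit 1B 166,982.55.
After rounding ($50): Unit 2C $184,900; Unit PH2 $149,200; Unit G1 $205,900; Unit G2 $119,800; Unit 1B $167,000. Sum = $826,800.
Difference $826,750 − $826,800 = −$50 applied to largest allocation (Unit G1): Unit G1 becomes $205,850.

Unit 2C: $184,900 | Unit PH2: $149,200 | Unit G1: $205,850 | Unit G2: $119,800 | Unit 1B: $167,000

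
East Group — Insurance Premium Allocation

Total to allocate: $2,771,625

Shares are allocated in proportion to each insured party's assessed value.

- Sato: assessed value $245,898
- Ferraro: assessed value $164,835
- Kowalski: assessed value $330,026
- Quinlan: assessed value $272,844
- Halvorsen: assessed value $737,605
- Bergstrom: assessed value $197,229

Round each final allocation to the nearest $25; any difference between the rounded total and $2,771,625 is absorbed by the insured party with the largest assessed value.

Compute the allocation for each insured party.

Assessed value total: 1,948,437.
Unrounded shares: Sato 245,898/1,948,437 × $2,771,625 = 349,786.54; Ferraro 164,835/1,948,437 × $2,771,625 = 234,475.53; Kowalski 330,026/1,948,437 × $2,771,625 = 469,457.47; Quinlan 272,844/1,948,437 × $2,771,625 = 388,116.86; Halvorsen 737,605/1,948,437 × $2,771,625 = 1,049,233.03; Bergstrom 197,229/1,948,437 × $2,771,625 = 280,555.56.
After rounding ($25): Sato $349,775; Ferraro $234,475; Kowalski $469,450; Quinlan $388,125; Halvorsen $1,049,225; Bergstrom $280,550. Sum = $2,771,600.
Difference $2,771,625 − $2,771,600 = +$25 applied to largest assessed value (Halvorsen): Halvorsen becomes $1,049,250.

Sato: $349,775 · Ferraro: $234,475 · Kowalski: $469,450 · Quinlan: $388,125 · Halvorsen: $1,049,250 · Bergstrom: $280,550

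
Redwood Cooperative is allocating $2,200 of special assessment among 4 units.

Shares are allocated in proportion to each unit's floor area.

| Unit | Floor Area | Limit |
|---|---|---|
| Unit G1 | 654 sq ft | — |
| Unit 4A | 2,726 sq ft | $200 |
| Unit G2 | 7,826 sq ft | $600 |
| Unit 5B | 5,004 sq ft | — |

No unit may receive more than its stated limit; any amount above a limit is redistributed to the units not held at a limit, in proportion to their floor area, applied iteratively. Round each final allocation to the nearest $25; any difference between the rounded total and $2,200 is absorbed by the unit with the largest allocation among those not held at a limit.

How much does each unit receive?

Unit G1: $150 | Unit 4A: $200 | Unit G2: $600 | Unit 5B: $1,250

Floor area total: 16,210.
Unconstrained shares: Unit G1 88.76; Unit 4A 369.97; Unit G2 1,062.13; Unit 5B 679.14.
Held at cap: Unit 4A ($200), Unit G2 ($600); balance $1,400 reallocated over remaining floor area 5,658.
Shares after redistribution: Unit G1 161.82 → $150; Unit 5B 1,238.18 → $1,250.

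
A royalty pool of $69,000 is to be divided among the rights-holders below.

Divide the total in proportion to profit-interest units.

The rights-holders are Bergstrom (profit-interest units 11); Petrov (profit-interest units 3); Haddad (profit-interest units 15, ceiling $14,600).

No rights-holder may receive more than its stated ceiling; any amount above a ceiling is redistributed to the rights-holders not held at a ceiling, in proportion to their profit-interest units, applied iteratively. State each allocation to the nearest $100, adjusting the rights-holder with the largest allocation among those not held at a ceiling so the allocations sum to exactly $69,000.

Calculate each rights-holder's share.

Bergstrom: $42,700 · Petrov: $11,700 · Haddad: $14,600

Profit-interest units total: 29.
Unconstrained shares: Bergstrom 26,172.41; Petrov 7,137.93; Haddad 35,689.66.
Held at cap: Haddad ($14,600); residual $54,400 reallocated over remaining profit-interest units 14.
Remaining shares: Bergstrom 42,742.86 → $42,700; Petrov 11,657.14 → $11,700.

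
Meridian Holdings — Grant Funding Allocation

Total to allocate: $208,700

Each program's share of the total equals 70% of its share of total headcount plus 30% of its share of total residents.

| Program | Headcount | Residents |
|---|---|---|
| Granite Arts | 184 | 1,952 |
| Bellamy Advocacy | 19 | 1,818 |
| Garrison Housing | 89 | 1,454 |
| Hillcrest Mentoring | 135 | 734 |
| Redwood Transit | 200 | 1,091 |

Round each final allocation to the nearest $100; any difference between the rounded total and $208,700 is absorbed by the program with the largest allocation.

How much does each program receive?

Granite Arts: $60,100; Bellamy Advocacy: $20,600; Garrison Housing: $33,700; Hillcrest Mentoring: $38,000; Redwood Transit: $56,300

Headcount total 627; residents total 7,049.
Combined weights (70% headcount + 30% residents): Granite Arts 0.2885; Bellamy Advocacy 0.0986; Garrison Housing 0.1612; Hillcrest Mentoring 0.1820; Redwood Transit 0.2697.
Unrounded shares: Granite Arts 60,209.59; Bellamy Advocacy 20,574.65; Garrison Housing 33,651.45; Hillcrest Mentoring 37,974.25; Redwood Transit 56,290.06.
After rounding ($100): Granite Arts $60,200; Bellamy Advocacy $20,600; Garrison Housing $33,700; Hillcrest Mentoring $38,000; Redwood Transit $56,300. Sum = $208,800.
Difference $208,700 − $208,800 = −$100 applied to largest allocation (Granite Arts): Granite Arts becomes $60,100.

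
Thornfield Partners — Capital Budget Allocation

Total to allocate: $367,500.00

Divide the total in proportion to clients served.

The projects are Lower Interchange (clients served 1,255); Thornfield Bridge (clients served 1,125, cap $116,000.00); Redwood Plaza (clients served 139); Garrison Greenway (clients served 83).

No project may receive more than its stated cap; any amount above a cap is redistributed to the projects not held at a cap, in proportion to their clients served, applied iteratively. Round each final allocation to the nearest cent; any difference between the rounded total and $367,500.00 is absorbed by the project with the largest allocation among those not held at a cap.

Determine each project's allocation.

Combined clients served = 2,602.
Pro-rata shares before constraints: Lower Interchange 177,253.0746; Thornfield Bridge 158,892.1983; Redwood Plaza 19,632.0138; Garrison Greenway 11,722.7133.
Cap binds for Thornfield Bridge ($116,000.00); remaining pool $251,500.00 reallocated over remaining clients served 1,477.
Redistributed shares: Lower Interchange 213,698.3751 → $213,698.38; Redwood Plaza 23,668.58497 → $23,668.58; Garrison Greenway 14,133.0399 → $14,133.04.

Lower Interchange: $213,698.38 · Thornfield Bridge: $116,000.00 · Redwood Plaza: $23,668.58 · Garrison Greenway: $14,133.04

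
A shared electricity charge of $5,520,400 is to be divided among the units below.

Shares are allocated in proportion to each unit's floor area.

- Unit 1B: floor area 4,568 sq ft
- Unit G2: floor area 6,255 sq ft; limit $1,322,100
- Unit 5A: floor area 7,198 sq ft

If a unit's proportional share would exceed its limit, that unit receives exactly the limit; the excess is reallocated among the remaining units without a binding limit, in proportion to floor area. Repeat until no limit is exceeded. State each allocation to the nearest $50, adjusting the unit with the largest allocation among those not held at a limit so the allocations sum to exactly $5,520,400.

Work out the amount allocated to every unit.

Unit 1B: $1,629,950 | Unit G2: $1,322,100 | Unit 5A: $2,568,350

Combined floor area = 18,021.
Pro-rata shares before constraints: Unit 1B 1,399,322.30; Unit G2 1,916,103.55; Unit 5A 2,204,974.15.
Cap binds for Unit G2 ($1,322,100); residual $4,198,300 reallocated over remaining floor area 11,766.
Shares after redistribution: Unit 1B 1,629,936.63 → $1,629,950; Unit 5A 2,568,363.37 → $2,568,350.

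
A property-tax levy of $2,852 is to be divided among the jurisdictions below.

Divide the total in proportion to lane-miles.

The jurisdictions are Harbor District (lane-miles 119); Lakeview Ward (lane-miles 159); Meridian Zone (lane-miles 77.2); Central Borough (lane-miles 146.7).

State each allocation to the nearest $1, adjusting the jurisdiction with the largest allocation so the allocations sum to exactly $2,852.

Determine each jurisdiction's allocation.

Harbor District: $676; Lakeview Ward: $903; Meridian Zone: $439; Central Borough: $834

Sum of lane-miles: 501.9.
Raw shares: Harbor District 119/501.9 × $2,852 = 676.21; Lakeview Ward 159/501.9 × $2,852 = 903.503; Meridian Zone 77.2/501.9 × $2,852 = 438.68; Central Borough 146.7/501.9 × $2,852 = 833.61.
At nearest $1: Harbor District $676; Lakeview Ward $904; Meridian Zone $439; Central Borough $834. Sum = $2,853.
Difference $2,852 − $2,853 = −$1 applied to largest allocation (Lakeview Ward): Lakeview Ward becomes $903.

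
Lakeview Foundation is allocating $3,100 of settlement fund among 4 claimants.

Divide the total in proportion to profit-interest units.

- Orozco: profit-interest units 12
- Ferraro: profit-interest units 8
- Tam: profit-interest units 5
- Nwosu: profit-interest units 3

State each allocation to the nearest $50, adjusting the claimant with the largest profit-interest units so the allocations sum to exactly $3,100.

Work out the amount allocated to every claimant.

Orozco: $1,300 | Ferraro: $900 | Tam: $550 | Nwosu: $350

Sum of profit-interest units: 28.
Proportional shares: Orozco 12/28 × $3,100 = 1,328.57; Ferraro 8/28 × $3,100 = 885.71; Tam 5/28 × $3,100 = 553.57; Nwosu 3/28 × $3,100 = 332.14.
Rounded to nearest $50: Orozco $1,350; Ferraro $900; Tam $550; Nwosu $350. Sum = $3,150.
Difference $3,100 − $3,150 = −$50 applied to largest profit-interest units (Orozco): Orozco becomes $1,300.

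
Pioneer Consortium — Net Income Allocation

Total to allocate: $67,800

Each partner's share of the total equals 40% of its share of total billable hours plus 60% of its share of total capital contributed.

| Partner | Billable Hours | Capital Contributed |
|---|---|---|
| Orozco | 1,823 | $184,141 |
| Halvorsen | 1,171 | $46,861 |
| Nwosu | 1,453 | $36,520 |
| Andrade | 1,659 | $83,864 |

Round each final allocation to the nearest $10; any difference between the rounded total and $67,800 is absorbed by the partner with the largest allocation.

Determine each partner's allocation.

Orozco: $29,410; Halvorsen: $10,630; Nwosu: $10,680; Andrade: $17,080

Billable hours total 6,106; capital contributed total 351,386.
Composite weights (40% billable hours + 60% capital contributed): Orozco 0.4338; Halvorsen 0.1567; Nwosu 0.1575; Andrade 0.2519.
Raw shares: Orozco 29,414.94; Halvorsen 10,626.14; Nwosu 10,681.47; Andrade 17,077.45.
Rounded to nearest $10: Orozco $29,410; Halvorsen $10,630; Nwosu $10,680; Andrade $17,080. Sum = $67,800.
Rounded total matches; no reconciliation needed.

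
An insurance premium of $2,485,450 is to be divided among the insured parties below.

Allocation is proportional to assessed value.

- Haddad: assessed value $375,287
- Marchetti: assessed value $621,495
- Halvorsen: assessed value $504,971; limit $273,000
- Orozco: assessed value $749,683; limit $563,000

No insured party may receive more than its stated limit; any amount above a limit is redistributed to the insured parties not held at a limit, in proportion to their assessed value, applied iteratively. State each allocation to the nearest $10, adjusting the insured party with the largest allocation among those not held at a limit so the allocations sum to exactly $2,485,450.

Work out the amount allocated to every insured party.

Haddad: $621,020; Marchetti: $1,028,430; Halvorsen: $273,000; Orozco: $563,000

Sum of assessed value: 2,251,436.
Unconstrained shares: Haddad 414,294.29; Marchetti 686,093.12; Halvorsen 557,457.63; Orozco 827,604.97.
Capped: Halvorsen ($273,000), Orozco ($563,000); remaining pool $1,649,450 reallocated over remaining assessed value 996,782.
Redistributed shares: Haddad 621,015.57 → $621,020; Marchetti 1,028,434.43 → $1,028,430.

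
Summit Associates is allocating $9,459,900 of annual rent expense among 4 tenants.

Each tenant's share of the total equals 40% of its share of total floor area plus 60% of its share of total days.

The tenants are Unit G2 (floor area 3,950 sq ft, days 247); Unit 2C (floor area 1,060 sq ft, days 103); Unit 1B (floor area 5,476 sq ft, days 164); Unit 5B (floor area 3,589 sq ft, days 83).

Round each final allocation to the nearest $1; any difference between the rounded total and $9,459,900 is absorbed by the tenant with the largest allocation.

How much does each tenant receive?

Unit G2: $3,410,266; Unit 2C: $1,264,239; Unit 1B: $3,031,402; Unit 5B: $1,753,993

Floor area total 14,075; days total 597.
Composite weights (40% floor area + 60% days): Unit G2 0.3605; Unit 2C 0.1336; Unit 1B 0.3204; Unit 5B 0.1854.
Raw shares: Unit G2 3,410,265.37; Unit 2C 1,264,239.22; Unit 1B 3,031,401.93; Unit 5B 1,753,993.48.
At nearest $1: Unit G2 $3,410,265; Unit 2C $1,264,239; Unit 1B $3,031,402; Unit 5B $1,753,993. Sum = $9,459,899.
Difference $9,459,900 − $9,459,899 = +$1 applied to largest allocation (Unit G2): Unit G2 becomes $3,410,266.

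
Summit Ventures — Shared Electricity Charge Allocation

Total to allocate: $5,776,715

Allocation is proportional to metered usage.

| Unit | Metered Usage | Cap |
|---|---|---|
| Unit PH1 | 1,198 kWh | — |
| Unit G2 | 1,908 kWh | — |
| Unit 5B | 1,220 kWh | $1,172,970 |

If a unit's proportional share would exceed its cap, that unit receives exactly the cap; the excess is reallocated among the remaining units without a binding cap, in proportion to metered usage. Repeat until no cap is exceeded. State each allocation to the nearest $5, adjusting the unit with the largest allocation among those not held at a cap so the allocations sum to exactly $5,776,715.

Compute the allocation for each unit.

Metered usage total: 4,326.
Unconstrained shares: Unit PH1 1,599,746.78; Unit G2 2,547,843.79; Unit 5B 1,629,124.43.
Held at cap: Unit 5B ($1,172,970); balance $4,603,745 reallocated over remaining metered usage 3,106.
Remaining shares: Unit PH1 1,775,687.87 → $1,775,690; Unit G2 2,828,057.13 → $2,828,055.

Unit PH1: $1,775,690; Unit G2: $2,828,055; Unit 5B: $1,172,970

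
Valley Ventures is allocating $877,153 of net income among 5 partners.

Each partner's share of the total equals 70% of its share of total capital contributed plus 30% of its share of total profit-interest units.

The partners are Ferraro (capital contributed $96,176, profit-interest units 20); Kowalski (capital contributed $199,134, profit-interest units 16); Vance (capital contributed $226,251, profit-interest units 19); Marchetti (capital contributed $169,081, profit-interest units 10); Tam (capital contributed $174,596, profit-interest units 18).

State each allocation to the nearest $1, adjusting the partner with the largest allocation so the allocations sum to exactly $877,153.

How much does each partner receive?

Ferraro: $131,659 · Kowalski: $192,040 · Vance: $220,795 · Marchetti: $151,691 · Tam: $180,968

Totals — capital contributed 865,238, profit-interest units 83.
Composite weights (70% capital contributed + 30% profit-interest units): Ferraro 0.1501; Kowalski 0.2189; Vance 0.2517; Marchetti 0.1729; Tam 0.2063.
Proportional shares: Ferraro 131,658.94; Kowalski 192,040.28; Vance 220,794.87; Marchetti 151,690.89; Tam 180,968.01.
At nearest $1: Ferraro $131,659; Kowalski $192,040; Vance $220,795; Marchetti $151,691; Tam $180,968. Sum = $877,153.
No rounding difference to absorb.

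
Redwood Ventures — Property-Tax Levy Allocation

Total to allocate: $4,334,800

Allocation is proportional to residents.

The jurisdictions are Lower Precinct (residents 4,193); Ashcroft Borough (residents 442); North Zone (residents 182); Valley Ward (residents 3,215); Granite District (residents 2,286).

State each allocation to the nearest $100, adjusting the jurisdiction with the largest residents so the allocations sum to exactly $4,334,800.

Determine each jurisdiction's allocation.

Sum of residents: 10,318.
Pro-rata amounts: Lower Precinct 4,193/10,318 × $4,334,800 = 1,761,563.91; Ashcroft Borough 442/10,318 × $4,334,800 = 185,693.12; North Zone 182/10,318 × $4,334,800 = 76,461.87; Valley Ward 3,215/10,318 × $4,334,800 = 1,350,686.37; Granite District 2,286/10,318 × $4,334,800 = 960,394.73.
At nearest $100: Lower Precinct $1,761,600; Ashcroft Borough $185,700; North Zone $76,500; Valley Ward $1,350,700; Granite District $960,400. Sum = $4,334,900.
Difference $4,334,800 − $4,334,900 = −$100 applied to largest residents (Lower Precinct): Lower Precinct becomes $1,761,500.

Lower Precinct: $1,761,500; Ashcroft Borough: $185,700; North Zone: $76,500; Valley Ward: $1,350,700; Granite District: $960,400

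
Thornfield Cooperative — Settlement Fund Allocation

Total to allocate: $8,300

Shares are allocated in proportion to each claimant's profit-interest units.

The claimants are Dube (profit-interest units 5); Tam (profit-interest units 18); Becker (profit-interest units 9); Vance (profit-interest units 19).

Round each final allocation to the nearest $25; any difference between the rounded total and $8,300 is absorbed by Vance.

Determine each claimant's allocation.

Dube: $825; Tam: $2,925; Becker: $1,475; Vance: $3,075

Combined profit-interest units = 51.
Pro-rata amounts: Dube 5/51 × $8,300 = 813.73; Tam 18/51 × $8,300 = 2,929.41; Becker 9/51 × $8,300 = 1,464.71; Vance 19/51 × $8,300 = 3,092.16.
At nearest $25: Dube $825; Tam $2,925; Becker $1,475; Vance $3,100. Sum = $8,325.
Difference $8,300 − $8,325 = −$25 applied to Vance: Vance becomes $3,075.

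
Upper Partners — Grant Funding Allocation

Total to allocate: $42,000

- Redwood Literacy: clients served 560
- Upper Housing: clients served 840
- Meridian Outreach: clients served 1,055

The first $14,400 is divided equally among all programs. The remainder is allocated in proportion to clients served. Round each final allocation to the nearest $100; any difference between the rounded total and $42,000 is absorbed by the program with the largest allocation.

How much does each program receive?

Redwood Literacy: $11,100 · Upper Housing: $14,200 · Meridian Outreach: $16,700

First tranche $14,400 split equally: $4,800 each.
Remainder $27,600 by clients served (total 2,455): Redwood Literacy 6,295.72 → $6,300; Upper Housing 9,443.58 → $9,400; Meridian Outreach 11,860.69 → $11,900.
Totals: Redwood Literacy $4,800 + $6,300 = $11,100; Upper Housing $4,800 + $9,400 = $14,200; Meridian Outreach $4,800 + $11,900 = $16,700.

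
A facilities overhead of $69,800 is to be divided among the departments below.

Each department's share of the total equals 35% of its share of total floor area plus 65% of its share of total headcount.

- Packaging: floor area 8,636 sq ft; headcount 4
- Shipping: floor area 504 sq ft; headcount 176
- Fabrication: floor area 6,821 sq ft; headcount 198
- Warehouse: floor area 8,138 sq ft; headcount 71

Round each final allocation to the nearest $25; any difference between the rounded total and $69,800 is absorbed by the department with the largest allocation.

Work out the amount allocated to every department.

Packaging: $9,150; Shipping: $18,300; Fabrication: $26,925; Warehouse: $15,425

Floor area total 24,099; headcount total 449.
Composite weights (35% floor area + 65% headcount): Packaging 0.1312; Shipping 0.2621; Fabrication 0.3857; Warehouse 0.2210.
Proportional shares: Packaging 9,158.80; Shipping 18,295.15; Fabrication 26,921.95; Warehouse 15,424.10.
Rounded to nearest $25: Packaging $9,150; Shipping $18,300; Fabrication $26,925; Warehouse $15,425. Sum = $69,800.
Rounded total matches; no reconciliation needed.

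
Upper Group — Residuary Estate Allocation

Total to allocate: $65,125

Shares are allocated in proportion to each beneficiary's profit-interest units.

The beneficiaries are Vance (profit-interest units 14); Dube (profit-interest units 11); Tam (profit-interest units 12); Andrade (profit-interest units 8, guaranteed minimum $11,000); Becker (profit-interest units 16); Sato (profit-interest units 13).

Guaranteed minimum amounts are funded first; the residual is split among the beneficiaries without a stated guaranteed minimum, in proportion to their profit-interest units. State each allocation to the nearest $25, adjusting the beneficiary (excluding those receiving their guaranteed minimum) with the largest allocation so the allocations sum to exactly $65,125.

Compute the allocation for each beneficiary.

Guaranteed amounts: Andrade $11,000. Residual $54,125.
Residual split over remaining profit-interest units 66: Vance 11,481.06 → $11,475; Dube 9,020.83 → $9,025; Tam 9,840.91 → $9,850; Becker 13,121.21 → $13,125; Sato 10,660.98 → $10,650.

Vance: $11,475; Dube: $9,025; Tam: $9,850; Andrade: $11,000; Becker: $13,125; Sato: $10,650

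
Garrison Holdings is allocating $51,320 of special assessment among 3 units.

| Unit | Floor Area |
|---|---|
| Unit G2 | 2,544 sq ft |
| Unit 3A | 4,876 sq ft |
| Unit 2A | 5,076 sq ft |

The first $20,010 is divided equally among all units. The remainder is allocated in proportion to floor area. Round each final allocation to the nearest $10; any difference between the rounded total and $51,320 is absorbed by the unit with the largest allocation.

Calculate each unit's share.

Unit G2: $13,040; Unit 3A: $18,890; Unit 2A: $19,390

Equal tier: $20,010 ÷ 3 = $6,670 apiece.
Remainder $31,310 by floor area (total 12,496): Unit G2 6,374.25 → $6,370; Unit 3A 12,217.31 → $12,220; Unit 2A 12,718.43 → $12,720.
Totals: Unit G2 $6,670 + $6,370 = $13,040; Unit 3A $6,670 + $12,220 = $18,890; Unit 2A $6,670 + $12,720 = $19,390.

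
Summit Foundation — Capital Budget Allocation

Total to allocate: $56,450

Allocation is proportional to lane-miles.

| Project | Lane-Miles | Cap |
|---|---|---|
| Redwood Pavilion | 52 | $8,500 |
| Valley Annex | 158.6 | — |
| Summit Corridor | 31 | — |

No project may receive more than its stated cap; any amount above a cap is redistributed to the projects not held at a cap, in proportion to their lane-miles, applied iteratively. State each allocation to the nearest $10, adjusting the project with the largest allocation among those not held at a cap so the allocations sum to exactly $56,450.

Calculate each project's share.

Redwood Pavilion: $8,500 | Valley Annex: $40,110 | Summit Corridor: $7,840

Total lane-miles = 241.6.
Unconstrained shares: Redwood Pavilion 12,149.83; Valley Annex 37,057.00; Summit Corridor 7,243.17.
Cap binds for Redwood Pavilion ($8,500); residual $47,950 reallocated over remaining lane-miles 189.6.
Shares after redistribution: Valley Annex 40,110.07 → $40,110; Summit Corridor 7,839.93 → $7,840.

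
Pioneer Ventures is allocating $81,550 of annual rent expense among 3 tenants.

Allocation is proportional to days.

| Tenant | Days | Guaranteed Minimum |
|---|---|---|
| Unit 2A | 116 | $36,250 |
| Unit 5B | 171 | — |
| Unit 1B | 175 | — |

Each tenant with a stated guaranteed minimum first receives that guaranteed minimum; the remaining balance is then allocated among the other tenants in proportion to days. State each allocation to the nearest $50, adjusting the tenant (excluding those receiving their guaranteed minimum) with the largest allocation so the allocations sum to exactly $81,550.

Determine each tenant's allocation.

Unit 2A: $36,250; Unit 5B: $22,400; Unit 1B: $22,900

Fund the minimums — Unit 2A $36,250. Residual $45,300.
Residual split over remaining days 346: Unit 5B 22,388.15 → $22,400; Unit 1B 22,911.85 → $22,900.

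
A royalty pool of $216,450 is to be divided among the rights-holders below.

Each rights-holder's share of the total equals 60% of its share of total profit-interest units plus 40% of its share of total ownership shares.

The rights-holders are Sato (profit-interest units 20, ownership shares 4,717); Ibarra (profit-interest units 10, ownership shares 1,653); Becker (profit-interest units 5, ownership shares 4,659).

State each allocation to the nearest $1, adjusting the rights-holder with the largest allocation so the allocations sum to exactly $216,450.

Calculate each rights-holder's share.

Profit-interest units total 35; ownership shares total 11,029.
Combined weights (60% profit-interest units + 40% ownership shares): Sato 0.5139; Ibarra 0.2314; Becker 0.2547.
Proportional shares: Sato 111,240.88; Ibarra 50,082.12; Becker 55,127.00.
After rounding ($1): Sato $111,241; Ibarra $50,082; Becker $55,127. Sum = $216,450.
No rounding difference to absorb.

Sato: $111,241 | Ibarra: $50,082 | Becker: $55,127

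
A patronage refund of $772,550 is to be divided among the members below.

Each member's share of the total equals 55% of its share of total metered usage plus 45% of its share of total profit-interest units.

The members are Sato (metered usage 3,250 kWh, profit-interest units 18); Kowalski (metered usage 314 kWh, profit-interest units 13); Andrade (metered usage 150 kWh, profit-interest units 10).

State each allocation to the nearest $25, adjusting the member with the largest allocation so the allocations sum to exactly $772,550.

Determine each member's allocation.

Sato: $524,450; Kowalski: $146,150; Andrade: $101,950

Totals — metered usage 3,714, profit-interest units 41.
Blended shares (55% metered usage + 45% profit-interest units): Sato 0.6788; Kowalski 0.1892; Andrade 0.1320.
Pro-rata amounts: Sato 524,444.02; Kowalski 146,153.06; Andrade 101,952.92.
After rounding ($25): Sato $524,450; Kowalski $146,150; Andrade $101,950. Sum = $772,550.
Sum already equals the total — no adjustment.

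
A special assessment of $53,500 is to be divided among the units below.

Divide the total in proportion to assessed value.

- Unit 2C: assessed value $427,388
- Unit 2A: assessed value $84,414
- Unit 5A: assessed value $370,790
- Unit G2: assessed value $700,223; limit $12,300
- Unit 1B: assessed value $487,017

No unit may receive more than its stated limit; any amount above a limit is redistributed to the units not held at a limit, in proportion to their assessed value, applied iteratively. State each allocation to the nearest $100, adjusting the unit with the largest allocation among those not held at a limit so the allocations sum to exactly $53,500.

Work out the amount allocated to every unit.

Unit 2C: $12,900 | Unit 2A: $2,500 | Unit 5A: $11,200 | Unit G2: $12,300 | Unit 1B: $14,600

Combined assessed value = 2,069,832.
Proportional shares (ignoring caps): Unit 2C 11,046.91; Unit 2A 2,181.89; Unit 5A 9,584.00; Unit G2 18,099.02; Unit 1B 12,588.18.
Held at cap: Unit G2 ($12,300); remaining pool $41,200 reallocated over remaining assessed value 1,369,609.
Shares after redistribution: Unit 2C 12,856.51 → $12,900; Unit 2A 2,539.31 → $2,500; Unit 5A 11,153.95 → $11,200; Unit 1B 14,650.24 → $14,700.
Rounding difference −$100 applied to Unit 1B → $14,600.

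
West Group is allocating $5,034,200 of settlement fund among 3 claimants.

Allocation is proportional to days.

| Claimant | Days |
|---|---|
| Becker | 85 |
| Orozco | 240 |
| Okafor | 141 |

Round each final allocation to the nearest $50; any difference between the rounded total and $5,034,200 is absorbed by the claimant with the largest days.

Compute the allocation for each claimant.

Days total: 466.
Unrounded shares: Becker 85/466 × $5,034,200 = 918,255.36; Orozco 240/466 × $5,034,200 = 2,592,721.03; Okafor 141/466 × $5,034,200 = 1,523,223.61.
After rounding ($50): Becker $918,250; Orozco $2,592,700; Okafor $1,523,200. Sum = $5,034,150.
Difference $5,034,200 − $5,034,150 = +$50 applied to largest days (Orozco): Orozco becomes $2,592,750.

Becker: $918,250 · Orozco: $2,592,750 · Okafor: $1,523,200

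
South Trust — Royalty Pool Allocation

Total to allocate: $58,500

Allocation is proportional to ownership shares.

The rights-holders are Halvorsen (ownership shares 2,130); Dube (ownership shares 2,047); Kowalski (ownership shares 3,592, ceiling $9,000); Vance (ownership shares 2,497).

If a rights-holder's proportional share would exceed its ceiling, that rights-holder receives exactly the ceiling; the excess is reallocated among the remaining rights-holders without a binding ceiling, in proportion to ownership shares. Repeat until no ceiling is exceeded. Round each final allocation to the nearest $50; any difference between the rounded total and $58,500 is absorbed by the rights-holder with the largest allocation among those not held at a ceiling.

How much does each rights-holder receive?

Halvorsen: $15,800 | Dube: $15,200 | Kowalski: $9,000 | Vance: $18,500

Combined ownership shares = 10,266.
Unconstrained shares: Halvorsen 12,137.64; Dube 11,664.67; Kowalski 20,468.73; Vance 14,228.96.
Cap binds for Kowalski ($9,000); residual $49,500 reallocated over remaining ownership shares 6,674.
Shares after redistribution: Halvorsen 15,797.87 → $15,800; Dube 15,182.27 → $15,200; Vance 18,519.85 → $18,500.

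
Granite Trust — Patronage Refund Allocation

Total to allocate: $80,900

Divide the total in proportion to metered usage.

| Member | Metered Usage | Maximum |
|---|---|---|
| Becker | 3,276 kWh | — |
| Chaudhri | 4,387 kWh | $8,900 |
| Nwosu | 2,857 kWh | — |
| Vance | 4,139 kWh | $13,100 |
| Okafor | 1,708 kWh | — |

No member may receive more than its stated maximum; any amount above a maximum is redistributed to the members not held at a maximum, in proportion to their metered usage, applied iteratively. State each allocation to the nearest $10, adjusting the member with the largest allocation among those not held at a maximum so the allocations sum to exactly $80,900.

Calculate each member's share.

Metered usage total: 16,367.
Unconstrained shares: Becker 16,192.85; Chaudhri 21,684.38; Nwosu 14,121.79; Vance 20,458.55; Okafor 8,442.43.
Held at cap: Chaudhri ($8,900), Vance ($13,100); residual $58,900 reallocated over remaining metered usage 7,841.
Shares after redistribution: Becker 24,608.65 → $24,610; Nwosu 21,461.20 → $21,460; Okafor 12,830.15 → $12,830.

Becker: $24,610; Chaudhri: $8,900; Nwosu: $21,460; Vance: $13,100; Okafor: $12,830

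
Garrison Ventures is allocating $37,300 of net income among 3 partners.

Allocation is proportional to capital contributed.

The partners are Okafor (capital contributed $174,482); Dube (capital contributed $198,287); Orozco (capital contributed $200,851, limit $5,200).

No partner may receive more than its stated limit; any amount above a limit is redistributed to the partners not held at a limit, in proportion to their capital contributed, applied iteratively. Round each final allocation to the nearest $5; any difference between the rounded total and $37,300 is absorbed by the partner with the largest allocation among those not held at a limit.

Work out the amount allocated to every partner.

Okafor: $15,025 | Dube: $17,075 | Orozco: $5,200

Combined capital contributed = 573,620.
Pro-rata shares before constraints: Okafor 11,345.80; Dube 12,893.74; Orozco 13,060.46.
Capped: Orozco ($5,200); residual $32,100 reallocated over remaining capital contributed 372,769.
Remaining shares: Okafor 15,025.05 → $15,025; Dube 17,074.95 → $17,075.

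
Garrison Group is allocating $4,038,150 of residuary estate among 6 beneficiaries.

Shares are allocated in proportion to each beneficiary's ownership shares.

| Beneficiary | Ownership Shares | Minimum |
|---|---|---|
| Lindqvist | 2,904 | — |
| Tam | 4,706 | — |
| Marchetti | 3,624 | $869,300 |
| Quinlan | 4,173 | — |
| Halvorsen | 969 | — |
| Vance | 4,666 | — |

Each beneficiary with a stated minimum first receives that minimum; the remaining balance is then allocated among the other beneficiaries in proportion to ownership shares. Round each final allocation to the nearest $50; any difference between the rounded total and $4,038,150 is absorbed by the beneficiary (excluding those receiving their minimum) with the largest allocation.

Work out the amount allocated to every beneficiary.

Minimums first: Marchetti $869,300. Residual $3,168,850.
Residual split over remaining ownership shares 17,418: Lindqvist 528,323.60 → $528,300; Tam 856,160.76 → $856,150; Quinlan 759,192.28 → $759,200; Halvorsen 176,289.80 → $176,300; Vance 848,883.57 → $848,900.

Lindqvist: $528,300 · Tam: $856,150 · Marchetti: $869,300 · Quinlan: $759,200 · Halvorsen: $176,300 · Vance: $848,900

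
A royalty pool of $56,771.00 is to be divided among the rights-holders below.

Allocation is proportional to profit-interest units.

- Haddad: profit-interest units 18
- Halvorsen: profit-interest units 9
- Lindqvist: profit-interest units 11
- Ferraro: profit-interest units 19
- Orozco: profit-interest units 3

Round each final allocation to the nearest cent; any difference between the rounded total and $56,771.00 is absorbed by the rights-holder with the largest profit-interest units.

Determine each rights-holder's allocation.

Combined profit-interest units = 18 + 9 + 11 + 19 + 3 = 60.
Raw shares: Haddad 17,031.3000; Halvorsen 8,515.6500; Lindqvist 10,408.0167; Ferraro 17,977.4833; Orozco 2,838.5500.
At nearest cent: Haddad $17,031.30; Halvorsen $8,515.65; Lindqvist $10,408.02; Ferraro $17,977.48; Orozco $2,838.55. Sum = $56,771.00.
Rounded total matches; no reconciliation needed.

Haddad: $17,031.30 | Halvorsen: $8,515.65 | Lindqvist: $10,408.02 | Ferraro: $17,977.48 | Orozco: $2,838.55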